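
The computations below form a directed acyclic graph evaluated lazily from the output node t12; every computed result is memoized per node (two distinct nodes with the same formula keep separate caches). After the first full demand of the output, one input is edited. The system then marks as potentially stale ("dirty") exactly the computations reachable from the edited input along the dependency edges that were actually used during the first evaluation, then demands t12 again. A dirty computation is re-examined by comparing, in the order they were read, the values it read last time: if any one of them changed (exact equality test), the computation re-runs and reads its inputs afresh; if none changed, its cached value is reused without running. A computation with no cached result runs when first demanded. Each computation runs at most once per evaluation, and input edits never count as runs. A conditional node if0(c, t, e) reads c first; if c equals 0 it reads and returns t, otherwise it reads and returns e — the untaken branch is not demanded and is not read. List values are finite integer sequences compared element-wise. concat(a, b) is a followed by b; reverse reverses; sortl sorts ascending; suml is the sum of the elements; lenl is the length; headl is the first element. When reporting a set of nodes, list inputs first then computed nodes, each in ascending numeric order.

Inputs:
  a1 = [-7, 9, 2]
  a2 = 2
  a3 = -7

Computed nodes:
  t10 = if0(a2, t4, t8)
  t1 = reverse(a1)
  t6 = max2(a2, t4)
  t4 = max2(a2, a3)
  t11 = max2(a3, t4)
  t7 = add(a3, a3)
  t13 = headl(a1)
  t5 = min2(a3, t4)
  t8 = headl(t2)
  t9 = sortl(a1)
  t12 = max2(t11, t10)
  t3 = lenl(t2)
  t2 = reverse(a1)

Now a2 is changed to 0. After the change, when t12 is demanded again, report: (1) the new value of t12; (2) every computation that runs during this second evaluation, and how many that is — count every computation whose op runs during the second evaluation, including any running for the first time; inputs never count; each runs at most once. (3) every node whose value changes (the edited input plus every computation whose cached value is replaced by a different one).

First demand of the output computes:
  t2 = reverse([-7, 9, 2]) = [2, 9, -7]
  t4 = max2(2, -7) = 2
  t8 = headl([2, 9, -7]) = 2
  t10 = if0(a2=2 -> else branch t8) = 2
  t11 = max2(-7, 2) = 2
  t12 = max2(2, 2) = 2

After the edit, cleaning proceeds:
  t4: a read changed (a2 2->0) — executes, giving 0.
  t10: a read changed (a2 2->0) — executes, giving 0.
  t11: a read changed (t4 2->0) — executes, giving 0.
  t12: a read changed (t11 2->0; t10 2->0) — executes, giving 0.

Demanding t12 again yields 0.
4 computations run: t4, t10, t11, t12.
The nodes whose values change: a2, t4, t10, t11, t12.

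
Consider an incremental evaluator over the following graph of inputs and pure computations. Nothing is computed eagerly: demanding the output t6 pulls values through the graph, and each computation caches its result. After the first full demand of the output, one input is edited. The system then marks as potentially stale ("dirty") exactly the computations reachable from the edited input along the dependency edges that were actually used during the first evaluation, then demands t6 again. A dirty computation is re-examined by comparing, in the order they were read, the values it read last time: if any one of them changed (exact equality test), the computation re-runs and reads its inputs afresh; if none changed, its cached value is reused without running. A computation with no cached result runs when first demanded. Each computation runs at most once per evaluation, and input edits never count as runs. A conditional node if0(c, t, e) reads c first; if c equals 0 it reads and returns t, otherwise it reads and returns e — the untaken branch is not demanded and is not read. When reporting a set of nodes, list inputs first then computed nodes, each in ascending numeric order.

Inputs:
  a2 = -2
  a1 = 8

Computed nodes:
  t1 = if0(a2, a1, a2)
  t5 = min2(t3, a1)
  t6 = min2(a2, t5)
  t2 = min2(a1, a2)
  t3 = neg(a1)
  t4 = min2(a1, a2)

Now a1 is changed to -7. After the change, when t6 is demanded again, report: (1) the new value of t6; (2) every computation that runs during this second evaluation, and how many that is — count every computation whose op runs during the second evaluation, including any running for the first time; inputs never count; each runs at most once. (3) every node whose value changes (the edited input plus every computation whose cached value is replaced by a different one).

t6 now evaluates to -7.
Run set: t3, t5, t6 (3 run).
Changed values: a1, t3, t5, t6.

Initial pass — values computed on the first demand:
  t3 = neg(8) = -8
  t5 = min2(-8, 8) = -8
  t6 = min2(-2, -8) = -8

Second demand — change propagation:
  t3: re-runs because a1 8->-7; new result 7.
  t5: re-runs because t3 -8->7; a1 8->-7; new result -7.
  t6: re-runs because t5 -8->-7; new result -7.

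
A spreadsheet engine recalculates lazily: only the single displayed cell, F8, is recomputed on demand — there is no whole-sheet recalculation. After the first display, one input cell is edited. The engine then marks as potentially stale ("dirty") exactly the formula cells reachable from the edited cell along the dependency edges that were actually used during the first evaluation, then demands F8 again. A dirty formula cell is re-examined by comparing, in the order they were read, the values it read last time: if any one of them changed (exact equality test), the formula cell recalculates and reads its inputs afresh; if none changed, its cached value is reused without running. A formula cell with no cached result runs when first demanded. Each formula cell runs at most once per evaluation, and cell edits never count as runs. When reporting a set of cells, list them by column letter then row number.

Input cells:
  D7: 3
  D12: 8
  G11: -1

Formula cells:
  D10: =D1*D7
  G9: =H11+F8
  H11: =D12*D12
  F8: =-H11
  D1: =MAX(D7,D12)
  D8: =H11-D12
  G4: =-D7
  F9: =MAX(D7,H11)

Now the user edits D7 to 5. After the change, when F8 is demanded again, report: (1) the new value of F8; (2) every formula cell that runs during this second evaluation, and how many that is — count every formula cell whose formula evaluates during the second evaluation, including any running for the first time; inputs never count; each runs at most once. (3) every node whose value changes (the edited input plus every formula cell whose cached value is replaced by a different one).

First evaluation (everything demanded from the output):
  H11 = 8 * 8 = 64
  F8 = -(64) = -64

Propagation after the edit:
  D7 feeds no computation that the output demands — nothing is marked dirty and nothing runs.

Key observation: D7 is never demanded by the output, so the edit triggers no recomputation at all.

New value of F8: -64.
Formula cells that run: none — 0 in total.
Values that change: D7.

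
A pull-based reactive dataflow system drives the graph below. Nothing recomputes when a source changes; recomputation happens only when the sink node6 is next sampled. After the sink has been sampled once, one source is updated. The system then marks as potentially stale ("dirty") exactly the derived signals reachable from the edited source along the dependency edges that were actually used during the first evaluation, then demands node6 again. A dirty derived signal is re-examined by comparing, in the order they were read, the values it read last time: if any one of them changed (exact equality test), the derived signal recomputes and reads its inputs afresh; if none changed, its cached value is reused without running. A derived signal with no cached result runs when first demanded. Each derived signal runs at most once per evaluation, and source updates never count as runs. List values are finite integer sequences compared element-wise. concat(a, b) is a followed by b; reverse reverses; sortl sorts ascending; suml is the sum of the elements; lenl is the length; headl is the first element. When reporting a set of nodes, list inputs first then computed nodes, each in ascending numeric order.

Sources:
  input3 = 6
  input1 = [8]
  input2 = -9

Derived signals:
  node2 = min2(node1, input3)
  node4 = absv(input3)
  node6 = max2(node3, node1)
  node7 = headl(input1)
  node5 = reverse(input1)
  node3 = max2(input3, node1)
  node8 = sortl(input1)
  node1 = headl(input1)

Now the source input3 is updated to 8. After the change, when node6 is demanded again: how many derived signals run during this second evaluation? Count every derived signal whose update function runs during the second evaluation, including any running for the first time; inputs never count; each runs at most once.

First evaluation (everything demanded from the output):
  node1 = headl([8]) = 8
  node3 = max2(6, 8) = 8
  node6 = max2(8, 8) = 8

Propagation after the edit:
  node3: runs — input3 6->8; result 8 (same value as before).
  node6: checked — values it read are unchanged (node3 unchanged, node1 unchanged); reused cached 8 without running.

Key observation: the change is absorbed at node3 — it re-runs but produces the same value, and the output's value is unchanged.

Derived signals that run: node3 — 1 in total.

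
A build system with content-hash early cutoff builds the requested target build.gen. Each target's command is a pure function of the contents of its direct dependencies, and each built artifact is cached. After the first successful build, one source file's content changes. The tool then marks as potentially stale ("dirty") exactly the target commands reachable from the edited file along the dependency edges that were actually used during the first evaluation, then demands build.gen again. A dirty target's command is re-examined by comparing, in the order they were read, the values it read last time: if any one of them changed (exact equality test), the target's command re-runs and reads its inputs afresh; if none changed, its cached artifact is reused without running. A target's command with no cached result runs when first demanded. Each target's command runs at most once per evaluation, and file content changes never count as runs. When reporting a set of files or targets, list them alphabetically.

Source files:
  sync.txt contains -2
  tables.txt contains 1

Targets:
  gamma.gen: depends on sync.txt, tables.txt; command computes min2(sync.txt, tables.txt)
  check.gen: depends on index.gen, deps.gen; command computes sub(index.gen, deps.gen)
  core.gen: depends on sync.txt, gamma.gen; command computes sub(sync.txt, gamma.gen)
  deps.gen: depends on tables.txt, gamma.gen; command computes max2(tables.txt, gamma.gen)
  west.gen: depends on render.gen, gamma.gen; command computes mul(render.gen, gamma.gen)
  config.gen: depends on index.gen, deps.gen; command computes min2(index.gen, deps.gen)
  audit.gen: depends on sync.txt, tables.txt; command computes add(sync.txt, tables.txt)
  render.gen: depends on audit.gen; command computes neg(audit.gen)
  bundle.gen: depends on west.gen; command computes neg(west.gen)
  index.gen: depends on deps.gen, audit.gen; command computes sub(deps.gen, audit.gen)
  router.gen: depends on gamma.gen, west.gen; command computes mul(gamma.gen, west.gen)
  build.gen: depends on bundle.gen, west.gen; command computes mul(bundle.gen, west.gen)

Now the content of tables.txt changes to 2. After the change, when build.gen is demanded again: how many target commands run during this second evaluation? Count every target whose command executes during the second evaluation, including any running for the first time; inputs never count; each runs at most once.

Target commands that run: audit.gen, build.gen, bundle.gen, gamma.gen, render.gen, west.gen — 6 in total.

First evaluation (everything demanded from the output):
  audit.gen = add(-2, 1) = -1
  gamma.gen = min2(-2, 1) = -2
  render.gen = neg(-1) = 1
  west.gen = mul(1, -2) = -2
  bundle.gen = neg(-2) = 2
  build.gen = mul(2, -2) = -4

Propagation after the edit:
  audit.gen: runs — tables.txt 1->2; result 0.
  gamma.gen: runs — tables.txt 1->2; result -2 (same value as before).
  render.gen: runs — audit.gen -1->0; result 0.
  west.gen: runs — render.gen 1->0; result 0.
  bundle.gen: runs — west.gen -2->0; result 0.
  build.gen: runs — bundle.gen 2->0; west.gen -2->0; result 0.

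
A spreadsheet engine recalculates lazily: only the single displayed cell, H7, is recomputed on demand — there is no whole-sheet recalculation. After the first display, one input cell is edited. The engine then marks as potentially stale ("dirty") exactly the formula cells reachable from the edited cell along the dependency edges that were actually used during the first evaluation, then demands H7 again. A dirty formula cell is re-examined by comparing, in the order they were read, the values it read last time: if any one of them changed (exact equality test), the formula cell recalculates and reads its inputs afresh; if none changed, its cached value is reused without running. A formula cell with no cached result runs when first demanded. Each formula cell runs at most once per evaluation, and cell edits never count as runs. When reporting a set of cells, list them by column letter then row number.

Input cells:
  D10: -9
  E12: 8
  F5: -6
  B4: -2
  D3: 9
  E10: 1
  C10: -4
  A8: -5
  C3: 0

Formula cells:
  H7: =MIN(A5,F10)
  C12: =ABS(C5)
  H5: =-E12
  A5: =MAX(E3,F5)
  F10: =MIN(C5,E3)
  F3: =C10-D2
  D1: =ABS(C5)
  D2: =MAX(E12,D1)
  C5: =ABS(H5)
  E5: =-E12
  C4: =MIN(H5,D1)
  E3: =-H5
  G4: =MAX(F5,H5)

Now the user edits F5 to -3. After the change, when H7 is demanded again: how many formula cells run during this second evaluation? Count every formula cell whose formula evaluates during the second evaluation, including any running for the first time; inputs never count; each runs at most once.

Formula cells that run: A5 — 1 in total.
Key observation: the change is absorbed at A5 — it re-runs but produces the same value, and the output's value is unchanged.

First evaluation (everything demanded from the output):
  H5 = -(8) = -8
  C5 = ABS(-8) = 8
  E3 = -(-8) = 8
  A5 = MAX(8, -6) = 8
  F10 = MIN(8, 8) = 8
  H7 = MIN(8, 8) = 8

Propagation after the edit:
  A5: runs — F5 -6->-3; result 8 (same value as before).
  H7: checked — values it read are unchanged (A5 unchanged, F10 unchanged); reused cached 8 without running.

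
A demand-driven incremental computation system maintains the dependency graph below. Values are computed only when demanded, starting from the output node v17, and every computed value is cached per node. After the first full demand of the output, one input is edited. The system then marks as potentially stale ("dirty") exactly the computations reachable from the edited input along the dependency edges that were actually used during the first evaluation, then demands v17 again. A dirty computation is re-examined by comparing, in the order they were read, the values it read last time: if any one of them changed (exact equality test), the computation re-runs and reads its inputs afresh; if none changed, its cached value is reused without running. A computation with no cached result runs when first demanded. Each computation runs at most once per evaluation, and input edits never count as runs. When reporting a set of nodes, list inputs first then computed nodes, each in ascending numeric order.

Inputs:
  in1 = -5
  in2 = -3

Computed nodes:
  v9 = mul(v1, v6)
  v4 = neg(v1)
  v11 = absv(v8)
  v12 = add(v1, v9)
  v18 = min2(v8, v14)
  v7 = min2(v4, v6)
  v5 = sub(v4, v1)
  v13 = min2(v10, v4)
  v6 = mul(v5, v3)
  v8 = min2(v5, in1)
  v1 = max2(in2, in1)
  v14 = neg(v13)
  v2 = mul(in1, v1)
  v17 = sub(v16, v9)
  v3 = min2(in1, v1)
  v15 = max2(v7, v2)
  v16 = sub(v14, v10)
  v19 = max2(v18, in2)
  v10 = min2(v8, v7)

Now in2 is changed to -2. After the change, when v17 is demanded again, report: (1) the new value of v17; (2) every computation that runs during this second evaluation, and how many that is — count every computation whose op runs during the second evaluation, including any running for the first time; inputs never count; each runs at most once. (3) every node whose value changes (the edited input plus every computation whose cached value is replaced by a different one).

New value of v17: 0.
Computations that run: v1, v3, v4, v5, v6, v7, v8, v9, v10, v13, v14, v16, v17 — 13 in total.
Values that change: in2, v1, v4, v5, v6, v7, v9, v10, v13, v14, v16, v17.

First evaluation (everything demanded from the output):
  v1 = max2(-3, -5) = -3
  v3 = min2(-5, -3) = -5
  v4 = neg(-3) = 3
  v5 = sub(3, -3) = 6
  v6 = mul(6, -5) = -30
  v7 = min2(3, -30) = -30
  v8 = min2(6, -5) = -5
  v9 = mul(-3, -30) = 90
  v10 = min2(-5, -30) = -30
  v13 = min2(-30, 3) = -30
  v14 = neg(-30) = 30
  v16 = sub(30, -30) = 60
  v17 = sub(60, 90) = -30

Propagation after the edit:
  v1: runs — in2 -3->-2; result -2.
  v3: runs — v1 -3->-2; result -5 (same value as before).
  v4: runs — v1 -3->-2; result 2.
  v5: runs — v4 3->2; v1 -3->-2; result 4.
  v6: runs — v5 6->4; result -20.
  v7: runs — v4 3->2; v6 -30->-20; result -20.
  v8: runs — v5 6->4; result -5 (same value as before).
  v9: runs — v1 -3->-2; v6 -30->-20; result 40.
  v10: runs — v7 -30->-20; result -20.
  v13: runs — v10 -30->-20; v4 3->2; result -20.
  v14: runs — v13 -30->-20; result 20.
  v16: runs — v14 30->20; v10 -30->-20; result 40.
  v17: runs — v16 60->40; v9 90->40; result 0.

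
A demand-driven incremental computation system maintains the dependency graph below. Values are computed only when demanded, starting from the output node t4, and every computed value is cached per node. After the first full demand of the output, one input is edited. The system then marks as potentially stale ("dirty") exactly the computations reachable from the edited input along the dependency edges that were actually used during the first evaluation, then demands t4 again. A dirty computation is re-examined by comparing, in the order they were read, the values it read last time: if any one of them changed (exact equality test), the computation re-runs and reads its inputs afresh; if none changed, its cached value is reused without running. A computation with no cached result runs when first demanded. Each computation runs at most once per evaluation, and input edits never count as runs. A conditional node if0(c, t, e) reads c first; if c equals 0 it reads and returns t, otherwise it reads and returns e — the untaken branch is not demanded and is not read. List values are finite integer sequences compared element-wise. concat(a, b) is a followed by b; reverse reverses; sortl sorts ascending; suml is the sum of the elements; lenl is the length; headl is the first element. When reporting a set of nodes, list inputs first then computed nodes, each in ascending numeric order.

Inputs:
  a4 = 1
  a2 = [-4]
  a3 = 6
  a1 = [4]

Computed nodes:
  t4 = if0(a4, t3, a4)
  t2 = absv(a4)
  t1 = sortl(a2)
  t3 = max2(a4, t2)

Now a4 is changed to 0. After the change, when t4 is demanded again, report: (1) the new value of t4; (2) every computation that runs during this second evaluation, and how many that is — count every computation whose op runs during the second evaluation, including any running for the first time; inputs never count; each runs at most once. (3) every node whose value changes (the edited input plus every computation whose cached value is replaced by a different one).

First evaluation (everything demanded from the output):
  t4 = if0(a4=1 -> else branch a4) = 1

Propagation after the edit:
  t2: demanded for the first time — runs, produces 0.
  t3: demanded for the first time — runs, produces 0.
  t4: runs — a4 1->0; a4 1->0; result 0.

Key observation: a condition flipped, so demand reaches new nodes — t2, t3 run for the first time.

New value of t4: 0.
Computations that run: t2, t3, t4 — 3 in total.
Values that change: a4, t4.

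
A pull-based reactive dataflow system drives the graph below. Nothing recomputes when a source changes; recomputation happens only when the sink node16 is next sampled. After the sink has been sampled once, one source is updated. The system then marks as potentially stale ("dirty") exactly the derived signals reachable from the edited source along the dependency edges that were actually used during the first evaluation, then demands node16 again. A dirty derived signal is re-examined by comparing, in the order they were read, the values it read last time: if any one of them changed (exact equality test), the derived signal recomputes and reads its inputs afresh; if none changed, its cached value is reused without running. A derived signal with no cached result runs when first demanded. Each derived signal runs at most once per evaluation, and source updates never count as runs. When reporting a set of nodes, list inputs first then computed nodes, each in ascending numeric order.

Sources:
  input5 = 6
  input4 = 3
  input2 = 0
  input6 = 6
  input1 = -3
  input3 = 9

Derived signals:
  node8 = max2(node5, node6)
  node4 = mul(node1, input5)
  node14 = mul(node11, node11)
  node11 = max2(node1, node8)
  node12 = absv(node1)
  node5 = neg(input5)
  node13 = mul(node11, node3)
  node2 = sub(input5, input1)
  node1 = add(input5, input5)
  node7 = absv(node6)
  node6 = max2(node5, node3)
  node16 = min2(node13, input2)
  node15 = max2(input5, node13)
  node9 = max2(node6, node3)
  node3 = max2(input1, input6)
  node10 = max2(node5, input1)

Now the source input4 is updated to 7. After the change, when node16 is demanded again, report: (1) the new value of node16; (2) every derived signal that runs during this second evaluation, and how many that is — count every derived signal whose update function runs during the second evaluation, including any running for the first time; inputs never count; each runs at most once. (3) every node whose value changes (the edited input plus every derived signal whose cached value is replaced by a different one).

First evaluation (everything demanded from the output):
  node1 = add(6, 6) = 12
  node3 = max2(-3, 6) = 6
  node5 = neg(6) = -6
  node6 = max2(-6, 6) = 6
  node8 = max2(-6, 6) = 6
  node11 = max2(12, 6) = 12
  node13 = mul(12, 6) = 72
  node16 = min2(72, 0) = 0

Propagation after the edit:
  input4 feeds no computation that the output demands — nothing is marked dirty and nothing runs.

Key observation: input4 is never demanded by the output, so the edit triggers no recomputation at all.

New value of node16: 0.
Derived signals that run: none — 0 in total.
Values that change: input4.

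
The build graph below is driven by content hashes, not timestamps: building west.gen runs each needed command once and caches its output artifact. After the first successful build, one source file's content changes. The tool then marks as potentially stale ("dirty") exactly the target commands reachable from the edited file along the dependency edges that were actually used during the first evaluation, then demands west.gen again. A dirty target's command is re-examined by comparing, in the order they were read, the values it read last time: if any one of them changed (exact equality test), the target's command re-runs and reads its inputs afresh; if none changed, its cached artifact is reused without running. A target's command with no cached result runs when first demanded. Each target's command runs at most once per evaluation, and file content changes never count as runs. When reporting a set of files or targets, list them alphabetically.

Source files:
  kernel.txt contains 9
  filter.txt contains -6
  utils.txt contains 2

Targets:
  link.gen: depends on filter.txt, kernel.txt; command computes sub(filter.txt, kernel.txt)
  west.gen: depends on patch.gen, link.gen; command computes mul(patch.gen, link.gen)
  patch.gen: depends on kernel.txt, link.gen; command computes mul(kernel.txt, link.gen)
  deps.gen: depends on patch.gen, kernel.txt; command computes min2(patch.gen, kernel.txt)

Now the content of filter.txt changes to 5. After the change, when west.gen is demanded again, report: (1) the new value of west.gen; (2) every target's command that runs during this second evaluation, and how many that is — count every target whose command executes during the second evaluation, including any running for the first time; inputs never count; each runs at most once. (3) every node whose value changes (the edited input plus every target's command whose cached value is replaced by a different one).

west.gen now evaluates to 144.
Run set: link.gen, patch.gen, west.gen (3 run).
Changed values: filter.txt, link.gen, patch.gen, west.gen.

Initial pass — values computed on the first demand:
  link.gen = sub(-6, 9) = -15
  patch.gen = mul(9, -15) = -135
  west.gen = mul(-135, -15) = 2025

Second demand — change propagation:
  link.gen: re-runs because filter.txt -6->5; new result -4.
  patch.gen: re-runs because link.gen -15->-4; new result -36.
  west.gen: re-runs because patch.gen -135->-36; link.gen -15->-4; new result 144.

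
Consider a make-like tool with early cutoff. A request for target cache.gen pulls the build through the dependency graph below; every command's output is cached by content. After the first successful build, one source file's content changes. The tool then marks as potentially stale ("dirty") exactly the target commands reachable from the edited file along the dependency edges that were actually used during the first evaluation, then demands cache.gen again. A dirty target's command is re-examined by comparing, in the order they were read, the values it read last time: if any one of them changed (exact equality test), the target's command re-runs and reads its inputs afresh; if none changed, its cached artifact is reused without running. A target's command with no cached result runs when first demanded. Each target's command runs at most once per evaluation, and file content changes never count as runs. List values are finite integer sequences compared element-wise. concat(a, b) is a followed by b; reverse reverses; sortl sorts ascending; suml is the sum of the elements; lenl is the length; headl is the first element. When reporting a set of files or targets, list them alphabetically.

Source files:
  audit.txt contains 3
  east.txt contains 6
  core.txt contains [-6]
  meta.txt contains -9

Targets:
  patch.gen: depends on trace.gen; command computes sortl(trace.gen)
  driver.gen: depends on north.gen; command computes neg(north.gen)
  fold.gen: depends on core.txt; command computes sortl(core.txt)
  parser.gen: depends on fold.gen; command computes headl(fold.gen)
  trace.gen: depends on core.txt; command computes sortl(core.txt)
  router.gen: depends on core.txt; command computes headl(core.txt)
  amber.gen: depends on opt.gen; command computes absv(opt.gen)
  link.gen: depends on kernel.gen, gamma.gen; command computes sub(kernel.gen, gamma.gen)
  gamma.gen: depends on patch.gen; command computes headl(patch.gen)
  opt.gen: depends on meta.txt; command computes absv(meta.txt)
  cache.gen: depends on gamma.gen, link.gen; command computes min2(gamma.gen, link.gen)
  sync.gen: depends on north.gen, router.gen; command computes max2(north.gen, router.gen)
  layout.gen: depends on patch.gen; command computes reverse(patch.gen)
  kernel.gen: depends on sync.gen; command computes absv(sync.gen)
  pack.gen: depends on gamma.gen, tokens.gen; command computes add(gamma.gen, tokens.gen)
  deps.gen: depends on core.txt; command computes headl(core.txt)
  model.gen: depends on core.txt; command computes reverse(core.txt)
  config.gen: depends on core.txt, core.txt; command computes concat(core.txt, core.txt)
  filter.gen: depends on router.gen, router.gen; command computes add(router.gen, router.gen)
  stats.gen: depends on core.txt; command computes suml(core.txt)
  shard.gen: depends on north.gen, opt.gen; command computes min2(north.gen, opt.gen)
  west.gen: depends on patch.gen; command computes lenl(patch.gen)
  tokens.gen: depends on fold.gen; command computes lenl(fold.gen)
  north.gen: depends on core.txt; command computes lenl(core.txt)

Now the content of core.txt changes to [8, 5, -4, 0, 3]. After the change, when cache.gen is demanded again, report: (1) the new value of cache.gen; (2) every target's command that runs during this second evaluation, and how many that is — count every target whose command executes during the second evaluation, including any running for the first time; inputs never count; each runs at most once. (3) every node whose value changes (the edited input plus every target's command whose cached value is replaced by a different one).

Demanding cache.gen again yields -4.
9 target commands run: cache.gen, gamma.gen, kernel.gen, link.gen, north.gen, patch.gen, router.gen, sync.gen, trace.gen.
The nodes whose values change: cache.gen, core.txt, gamma.gen, kernel.gen, link.gen, north.gen, patch.gen, router.gen, sync.gen, trace.gen.

First demand of the output computes:
  north.gen = lenl([-6]) = 1
  router.gen = headl([-6]) = -6
  sync.gen = max2(1, -6) = 1
  kernel.gen = absv(1) = 1
  trace.gen = sortl([-6]) = [-6]
  patch.gen = sortl([-6]) = [-6]
  gamma.gen = headl([-6]) = -6
  link.gen = sub(1, -6) = 7
  cache.gen = min2(-6, 7) = -6

After the edit, cleaning proceeds:
  north.gen: a read changed (core.txt [-6]->[8, 5, -4, 0, 3]) — executes, giving 5.
  router.gen: a read changed (core.txt [-6]->[8, 5, -4, 0, 3]) — executes, giving 8.
  sync.gen: a read changed (north.gen 1->5; router.gen -6->8) — executes, giving 8.
  kernel.gen: a read changed (sync.gen 1->8) — executes, giving 8.
  trace.gen: a read changed (core.txt [-6]->[8, 5, -4, 0, 3]) — executes, giving [-4, 0, 3, 5, 8].
  patch.gen: a read changed (trace.gen [-6]->[-4, 0, 3, 5, 8]) — executes, giving [-4, 0, 3, 5, 8].
  gamma.gen: a read changed (patch.gen [-6]->[-4, 0, 3, 5, 8]) — executes, giving -4.
  link.gen: a read changed (kernel.gen 1->8; gamma.gen -6->-4) — executes, giving 12.
  cache.gen: a read changed (gamma.gen -6->-4; link.gen 7->12) — executes, giving -4.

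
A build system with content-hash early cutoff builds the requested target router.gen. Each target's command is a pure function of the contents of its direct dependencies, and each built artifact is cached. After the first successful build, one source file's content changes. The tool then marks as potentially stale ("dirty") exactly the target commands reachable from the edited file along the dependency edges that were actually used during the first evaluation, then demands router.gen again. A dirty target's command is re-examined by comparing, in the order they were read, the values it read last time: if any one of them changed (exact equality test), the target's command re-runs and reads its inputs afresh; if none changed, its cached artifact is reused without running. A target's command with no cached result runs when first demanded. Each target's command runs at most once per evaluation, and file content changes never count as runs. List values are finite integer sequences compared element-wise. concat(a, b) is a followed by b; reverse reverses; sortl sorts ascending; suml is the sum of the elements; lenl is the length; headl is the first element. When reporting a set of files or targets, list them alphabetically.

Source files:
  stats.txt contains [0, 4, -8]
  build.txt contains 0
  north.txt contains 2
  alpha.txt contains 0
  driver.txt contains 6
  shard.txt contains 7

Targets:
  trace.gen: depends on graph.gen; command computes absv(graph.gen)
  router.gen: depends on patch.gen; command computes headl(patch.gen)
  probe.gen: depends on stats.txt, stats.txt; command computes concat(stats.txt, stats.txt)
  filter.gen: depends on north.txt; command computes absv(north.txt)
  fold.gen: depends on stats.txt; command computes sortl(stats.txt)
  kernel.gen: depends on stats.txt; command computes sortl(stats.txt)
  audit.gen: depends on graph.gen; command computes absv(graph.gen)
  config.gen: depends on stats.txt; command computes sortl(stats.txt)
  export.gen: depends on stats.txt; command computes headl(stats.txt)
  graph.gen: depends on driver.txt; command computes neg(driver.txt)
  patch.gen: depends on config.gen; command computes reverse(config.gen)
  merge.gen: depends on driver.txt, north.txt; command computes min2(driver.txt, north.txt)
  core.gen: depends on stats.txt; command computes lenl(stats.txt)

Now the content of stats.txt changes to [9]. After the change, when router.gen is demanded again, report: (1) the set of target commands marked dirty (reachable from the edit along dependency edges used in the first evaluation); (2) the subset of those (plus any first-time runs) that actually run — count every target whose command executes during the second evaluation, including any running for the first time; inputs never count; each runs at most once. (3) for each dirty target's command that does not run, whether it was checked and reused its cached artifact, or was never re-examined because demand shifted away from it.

Marked dirty: config.gen, patch.gen, router.gen.
Target commands that run: config.gen, patch.gen, router.gen — 3 in total.
Every dirty target's command ran.

First evaluation (everything demanded from the output):
  config.gen = sortl([0, 4, -8]) = [-8, 0, 4]
  patch.gen = reverse([-8, 0, 4]) = [4, 0, -8]
  router.gen = headl([4, 0, -8]) = 4

Propagation after the edit:
  config.gen: runs — stats.txt [0, 4, -8]->[9]; result [9].
  patch.gen: runs — config.gen [-8, 0, 4]->[9]; result [9].
  router.gen: runs — patch.gen [4, 0, -8]->[9]; result 9.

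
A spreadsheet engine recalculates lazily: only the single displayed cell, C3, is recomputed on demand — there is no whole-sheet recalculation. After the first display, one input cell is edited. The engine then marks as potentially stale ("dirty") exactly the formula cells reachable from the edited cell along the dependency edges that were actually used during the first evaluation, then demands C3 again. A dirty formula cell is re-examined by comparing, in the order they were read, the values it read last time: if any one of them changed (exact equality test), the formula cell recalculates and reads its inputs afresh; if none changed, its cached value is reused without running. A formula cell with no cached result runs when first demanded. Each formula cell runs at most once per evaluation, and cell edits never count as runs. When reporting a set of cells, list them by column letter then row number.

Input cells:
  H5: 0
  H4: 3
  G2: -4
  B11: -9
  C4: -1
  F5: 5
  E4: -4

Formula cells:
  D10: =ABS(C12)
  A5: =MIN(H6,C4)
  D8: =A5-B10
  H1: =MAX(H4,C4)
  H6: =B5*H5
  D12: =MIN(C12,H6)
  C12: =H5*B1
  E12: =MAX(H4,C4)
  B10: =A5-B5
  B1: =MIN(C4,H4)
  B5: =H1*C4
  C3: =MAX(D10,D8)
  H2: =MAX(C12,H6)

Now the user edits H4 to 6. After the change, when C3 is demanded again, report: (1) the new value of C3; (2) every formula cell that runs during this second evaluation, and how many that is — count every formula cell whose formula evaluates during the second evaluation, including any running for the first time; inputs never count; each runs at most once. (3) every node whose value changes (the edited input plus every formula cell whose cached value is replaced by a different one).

New value of C3: 0.
Formula cells that run: B1, B5, B10, C3, D8, H1, H6 — 7 in total.
Values that change: B5, B10, D8, H1, H4.
Key observation: the cutoff stops propagation at C12 — its inputs' values are unchanged, so it reuses its cache.

First evaluation (everything demanded from the output):
  B1 = MIN(-1, 3) = -1
  C12 = 0 * -1 = 0
  D10 = ABS(0) = 0
  H1 = MAX(3, -1) = 3
  B5 = 3 * -1 = -3
  H6 = -3 * 0 = 0
  A5 = MIN(0, -1) = -1
  B10 = -1 - -3 = 2
  D8 = -1 - 2 = -3
  C3 = MAX(0, -3) = 0

Propagation after the edit:
  B1: runs — H4 3->6; result -1 (same value as before).
  C12: checked — values it read are unchanged (H5 unchanged, B1 unchanged); reused cached 0 without running.
  D10: checked — values it read are unchanged (C12 unchanged); reused cached 0 without running.
  H1: runs — H4 3->6; result 6.
  B5: runs — H1 3->6; result -6.
  H6: runs — B5 -3->-6; result 0 (same value as before).
  A5: checked — values it read are unchanged (H6 unchanged, C4 unchanged); reused cached -1 without running.
  B10: runs — B5 -3->-6; result 5.
  D8: runs — B10 2->5; result -6.
  C3: runs — D8 -3->-6; result 0 (same value as before).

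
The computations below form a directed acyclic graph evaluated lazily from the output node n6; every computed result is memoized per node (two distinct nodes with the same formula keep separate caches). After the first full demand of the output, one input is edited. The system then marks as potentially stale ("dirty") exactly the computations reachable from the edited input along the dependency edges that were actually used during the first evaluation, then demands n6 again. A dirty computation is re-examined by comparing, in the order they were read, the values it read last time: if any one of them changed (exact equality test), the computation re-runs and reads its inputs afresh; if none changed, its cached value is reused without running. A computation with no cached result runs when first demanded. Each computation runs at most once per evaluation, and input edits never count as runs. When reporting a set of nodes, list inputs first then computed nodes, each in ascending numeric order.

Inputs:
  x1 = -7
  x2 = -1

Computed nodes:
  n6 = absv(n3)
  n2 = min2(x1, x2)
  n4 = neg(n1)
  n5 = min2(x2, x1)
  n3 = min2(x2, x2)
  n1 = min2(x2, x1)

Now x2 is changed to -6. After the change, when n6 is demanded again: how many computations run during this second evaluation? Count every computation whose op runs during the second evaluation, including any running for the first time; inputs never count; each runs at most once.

First demand of the output computes:
  n3 = min2(-1, -1) = -1
  n6 = absv(-1) = 1

After the edit, cleaning proceeds:
  n3: a read changed (x2 -1->-6; x2 -1->-6) — executes, giving -6.
  n6: a read changed (n3 -1->-6) — executes, giving 6.

2 computations run: n3, n6.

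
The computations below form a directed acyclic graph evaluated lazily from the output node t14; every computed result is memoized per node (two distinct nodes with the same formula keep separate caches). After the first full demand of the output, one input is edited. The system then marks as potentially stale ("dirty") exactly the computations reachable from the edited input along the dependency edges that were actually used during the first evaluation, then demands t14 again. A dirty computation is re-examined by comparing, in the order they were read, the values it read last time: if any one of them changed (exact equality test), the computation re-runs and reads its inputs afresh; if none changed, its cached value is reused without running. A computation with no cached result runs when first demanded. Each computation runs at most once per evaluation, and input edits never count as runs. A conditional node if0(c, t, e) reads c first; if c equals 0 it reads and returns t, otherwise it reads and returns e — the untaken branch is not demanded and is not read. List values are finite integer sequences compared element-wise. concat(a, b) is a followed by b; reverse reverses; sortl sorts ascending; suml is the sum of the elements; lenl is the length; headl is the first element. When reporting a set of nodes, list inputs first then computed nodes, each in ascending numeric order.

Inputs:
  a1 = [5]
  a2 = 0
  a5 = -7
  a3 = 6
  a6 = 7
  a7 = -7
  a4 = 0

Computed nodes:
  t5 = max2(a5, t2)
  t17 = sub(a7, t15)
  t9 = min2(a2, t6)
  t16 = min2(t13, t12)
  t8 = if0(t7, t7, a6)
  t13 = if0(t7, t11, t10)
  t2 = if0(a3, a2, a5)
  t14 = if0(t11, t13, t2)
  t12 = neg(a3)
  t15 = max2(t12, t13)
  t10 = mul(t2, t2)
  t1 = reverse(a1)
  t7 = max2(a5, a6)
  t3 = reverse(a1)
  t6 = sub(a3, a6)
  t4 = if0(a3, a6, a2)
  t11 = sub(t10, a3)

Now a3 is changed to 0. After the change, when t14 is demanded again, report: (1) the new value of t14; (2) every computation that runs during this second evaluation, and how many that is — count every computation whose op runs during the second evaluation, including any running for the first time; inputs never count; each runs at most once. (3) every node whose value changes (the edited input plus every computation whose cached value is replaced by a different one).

First demand of the output computes:
  t2 = if0(a3=6 -> else branch a5) = -7
  t10 = mul(-7, -7) = 49
  t11 = sub(49, 6) = 43
  t14 = if0(t11=43 -> else branch t2) = -7

After the edit, cleaning proceeds:
  t2: a read changed (a3 6->0) — executes, giving 0.
  t7: had never run; runs now, result 7.
  t10: a read changed (t2 -7->0; t2 -7->0) — executes, giving 0.
  t11: a read changed (t10 49->0; a3 6->0) — executes, giving 0.
  t13: had never run; runs now, result 0.
  t14: a read changed (t11 43->0; t2 -7->0) — executes, giving 0.

Note the branch switch — t7, t13 had no cache and run now for the first time.

Demanding t14 again yields 0.
6 computations run: t2, t7, t10, t11, t13, t14.
The nodes whose values change: a3, t2, t10, t11, t14.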